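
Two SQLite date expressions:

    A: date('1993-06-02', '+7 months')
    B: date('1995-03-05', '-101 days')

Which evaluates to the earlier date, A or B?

A

A = 1994-01-02.
B = 1994-11-24.
A is earlier.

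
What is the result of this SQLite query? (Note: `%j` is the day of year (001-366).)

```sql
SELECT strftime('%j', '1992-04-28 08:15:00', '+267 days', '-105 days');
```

First apply '+267 days', '-105 days': 1992-04-28 08:15:00 → 1992-10-07 08:15:00.
Day-of-year for 1992-10-07: days since 1992-01-01 inclusive = 281, zero-padded to 281.

281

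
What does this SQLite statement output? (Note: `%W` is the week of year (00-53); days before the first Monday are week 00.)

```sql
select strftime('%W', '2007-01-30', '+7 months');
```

35

First apply '+7 months': 2007-01-30 → 2007-08-30.
2007-08-30 is a Thursday. SQLite's %W counts Mondays since the year started; the result is 35.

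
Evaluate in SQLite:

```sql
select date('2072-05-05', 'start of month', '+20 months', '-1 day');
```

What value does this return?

2073-12-31

`start of month` rewinds 2072-05-05 to 2072-05-01.
Adding +20 months to 2072-05-01 gives 2074-01-01.
Going back 1 day from 2074-01-01 reaches 2073-12-31 (last day of December, 31 days).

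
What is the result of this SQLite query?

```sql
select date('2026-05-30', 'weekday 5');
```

`weekday 5` advances to the next Friday; 2026-05-30 is a Saturday, so it moves forward to 2026-06-05.

2026-06-05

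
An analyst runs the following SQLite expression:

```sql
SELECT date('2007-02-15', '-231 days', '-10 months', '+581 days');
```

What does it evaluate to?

Applying '-231 days' to 2007-02-15: counting 231 days back gives 2006-06-29.
Adding -10 months to 2006-06-29 gives 2005-08-29.
Applying '+581 days' to 2005-08-29: counting 581 days forward gives 2007-04-02.

2007-04-02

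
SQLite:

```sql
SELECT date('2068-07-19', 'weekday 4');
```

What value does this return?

2068-07-19

`weekday 4` advances to the next Thursday; 2068-07-19 is already a Thursday, so it stays at 2068-07-19.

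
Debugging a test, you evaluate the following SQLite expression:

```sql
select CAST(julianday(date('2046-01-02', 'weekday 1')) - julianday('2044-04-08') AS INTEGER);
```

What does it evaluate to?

640

`weekday 1` advances to the next Monday; 2046-01-02 is a Tuesday, so it moves forward to 2046-01-08.
22 days remain in April 2044 after the 8th (30 − 8).
Full months from May 2044 through December 2045 contribute their day counts.
Then 8 days into January 2046.
Total: 22 + 31 + 30 + 31 + 31 + 30 + 31 + 30 + 31 + 31 + 28 + 31 + 30 + 31 + 30 + 31 + 31 + 30 + 31 + 30 + 31 + 8 = 640.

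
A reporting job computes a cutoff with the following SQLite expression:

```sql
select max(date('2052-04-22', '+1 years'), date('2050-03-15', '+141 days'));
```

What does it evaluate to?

date('2052-04-22', '+1 years') → 2053-04-22.
date('2050-03-15', '+141 days') → 2050-08-03.
Later of the two is 2053-04-22.

2053-04-22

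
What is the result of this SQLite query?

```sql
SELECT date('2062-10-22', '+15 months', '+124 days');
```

2064-05-25

Adding +15 months to 2062-10-22 gives 2064-01-22.
Applying '+124 days' to 2064-01-22: counting 124 days forward gives 2064-05-25.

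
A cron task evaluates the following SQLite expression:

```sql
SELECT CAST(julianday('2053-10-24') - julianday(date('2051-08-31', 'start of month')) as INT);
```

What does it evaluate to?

`start of month` rewinds 2051-08-31 to 2051-08-01.
30 days remain in August 2051 after the 1st (31 − 1).
Full months from September 2051 through September 2053 contribute their day counts.
Then 24 days into October 2053.
Total: 30 + 30 + 31 + 30 + 31 + 31 + 29 + 31 + 30 + 31 + 30 + 31 + 31 + 30 + 31 + 30 + 31 + 31 + 28 + 31 + 30 + 31 + 30 + 31 + 31 + 30 + 24 = 815.

815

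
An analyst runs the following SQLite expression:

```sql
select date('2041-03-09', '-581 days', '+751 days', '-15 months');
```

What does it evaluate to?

2040-05-26

Applying '-581 days' to 2041-03-09: counting 581 days back gives 2039-08-06.
Applying '+751 days' to 2039-08-06: counting 751 days forward gives 2041-08-26.
Adding -15 months to 2041-08-26 gives 2040-05-26.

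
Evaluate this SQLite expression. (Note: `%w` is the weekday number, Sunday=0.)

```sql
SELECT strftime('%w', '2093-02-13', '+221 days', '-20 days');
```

First apply '+221 days', '-20 days': 2093-02-13 → 2093-09-02.
2093-09-02 is a Wednesday; with Sunday=0 that is 3.

3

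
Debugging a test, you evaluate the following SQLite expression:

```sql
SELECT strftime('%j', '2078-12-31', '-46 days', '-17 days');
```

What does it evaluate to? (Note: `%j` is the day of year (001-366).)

First apply '-46 days', '-17 days': 2078-12-31 → 2078-10-29.
Day-of-year for 2078-10-29: days since 2078-01-01 inclusive = 302, zero-padded to 302.

302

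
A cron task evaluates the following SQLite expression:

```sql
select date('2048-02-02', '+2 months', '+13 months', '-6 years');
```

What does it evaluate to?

2043-05-02

Adding +2 months to 2048-02-02 gives 2048-04-02.
Adding +13 months to 2048-04-02 gives 2049-05-02.
Adding -6 years to 2049-05-02 gives 2043-05-02.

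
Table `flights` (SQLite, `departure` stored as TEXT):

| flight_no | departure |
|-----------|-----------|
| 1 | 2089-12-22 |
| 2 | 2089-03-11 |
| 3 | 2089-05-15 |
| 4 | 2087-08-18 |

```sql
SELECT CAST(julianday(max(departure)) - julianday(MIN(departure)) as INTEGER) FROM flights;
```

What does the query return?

MIN = 2087-08-18, MAX = 2089-12-22.
13 days remain in August 2087 after the 18th (31 − 18).
Full months from September 2087 through November 2089 contribute their day counts.
Then 22 days into December 2089.
Total: 13 + 30 + 31 + 30 + 31 + 31 + 29 + 31 + 30 + 31 + 30 + 31 + 31 + 30 + 31 + 30 + 31 + 31 + 28 + 31 + 30 + 31 + 30 + 31 + 31 + 30 + 31 + 30 + 22 = 857.

857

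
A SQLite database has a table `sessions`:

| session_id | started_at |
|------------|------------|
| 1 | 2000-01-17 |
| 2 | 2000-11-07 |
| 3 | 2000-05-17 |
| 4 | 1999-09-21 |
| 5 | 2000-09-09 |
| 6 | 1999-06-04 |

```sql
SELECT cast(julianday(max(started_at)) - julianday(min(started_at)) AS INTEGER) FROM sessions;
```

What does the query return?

MIN = 1999-06-04, MAX = 2000-11-07.
26 days remain in June 1999 after the 4th (30 − 4).
Full months from July 1999 through October 2000 contribute their day counts.
Then 7 days into November 2000.
Total: 26 + 31 + 31 + 30 + 31 + 30 + 31 + 31 + 29 + 31 + 30 + 31 + 30 + 31 + 31 + 30 + 31 + 7 = 522.

522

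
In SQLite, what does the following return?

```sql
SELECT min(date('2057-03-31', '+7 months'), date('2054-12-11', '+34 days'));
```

date('2057-03-31', '+7 months') → 2057-10-31.
date('2054-12-11', '+34 days') → 2055-01-14.
Earlier of the two is 2055-01-14.

2055-01-14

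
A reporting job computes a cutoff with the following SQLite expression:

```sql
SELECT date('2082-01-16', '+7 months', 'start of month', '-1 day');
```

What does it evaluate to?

2082-07-31

Adding +7 months to 2082-01-16 gives 2082-08-16.
`start of month` rewinds 2082-08-16 to 2082-08-01.
Going back 1 day from 2082-08-01 reaches 2082-07-31 (last day of July, 31 days).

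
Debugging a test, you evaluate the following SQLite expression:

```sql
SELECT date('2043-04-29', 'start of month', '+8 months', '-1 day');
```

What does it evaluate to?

2043-11-30

`start of month` rewinds 2043-04-29 to 2043-04-01.
Adding +8 months to 2043-04-01 gives 2043-12-01.
Going back 1 day from 2043-12-01 reaches 2043-11-30 (last day of November, 30 days).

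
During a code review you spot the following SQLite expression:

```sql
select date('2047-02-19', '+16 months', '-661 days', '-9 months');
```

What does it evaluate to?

2045-11-28

Adding +16 months to 2047-02-19 gives 2048-06-19.
Applying '-661 days' to 2048-06-19: counting 661 days back gives 2046-08-28.
Adding -9 months to 2046-08-28 gives 2045-11-28.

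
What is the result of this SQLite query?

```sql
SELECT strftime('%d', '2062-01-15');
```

15

`%d` extracts the 2-digit day of month: 15.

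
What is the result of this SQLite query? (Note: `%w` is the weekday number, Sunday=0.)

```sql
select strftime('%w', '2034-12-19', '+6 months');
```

First apply '+6 months': 2034-12-19 → 2035-06-19.
2035-06-19 is a Tuesday; with Sunday=0 that is 2.

2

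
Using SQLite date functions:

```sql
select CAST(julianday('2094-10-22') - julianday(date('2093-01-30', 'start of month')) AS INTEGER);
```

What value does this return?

659

`start of month` rewinds 2093-01-30 to 2093-01-01.
30 days remain in January 2093 after the 1st (31 − 1).
Full months from February 2093 through September 2094 contribute their day counts.
Then 22 days into October 2094.
Total: 30 + 28 + 31 + 30 + 31 + 30 + 31 + 31 + 30 + 31 + 30 + 31 + 31 + 28 + 31 + 30 + 31 + 30 + 31 + 31 + 30 + 22 = 659.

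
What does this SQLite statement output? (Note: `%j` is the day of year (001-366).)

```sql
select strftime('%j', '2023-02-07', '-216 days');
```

First apply '-216 days': 2023-02-07 → 2022-07-06.
Day-of-year for 2022-07-06: days since 2022-01-01 inclusive = 187, zero-padded to 187.

187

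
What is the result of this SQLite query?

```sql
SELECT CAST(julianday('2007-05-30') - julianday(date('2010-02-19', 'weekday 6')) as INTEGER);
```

`weekday 6` advances to the next Saturday; 2010-02-19 is a Friday, so it moves forward to 2010-02-20.
1 day remains in May 2007 after the 30th (31 − 30).
Full months from June 2007 through January 2010 contribute their day counts.
Then 20 days into February 2010.
Total: 1 + 30 + 31 + 31 + 30 + 31 + 30 + 31 + 31 + 29 + 31 + 30 + 31 + 30 + 31 + 31 + 30 + 31 + 30 + 31 + 31 + 28 + 31 + 30 + 31 + 30 + 31 + 31 + 30 + 31 + 30 + 31 + 31 + 20 = 997.
The subtraction is earlier − later, so the result is −997 → -997.

-997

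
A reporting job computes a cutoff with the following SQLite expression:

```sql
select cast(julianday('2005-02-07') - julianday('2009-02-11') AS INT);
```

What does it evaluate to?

-1465

21 days remain in February 2005 after the 7th (28 − 7).
Full months from March 2005 through January 2009 contribute their day counts.
Then 11 days into February 2009.
Total: 21 + 31 + 30 + 31 + 30 + 31 + 31 + 30 + 31 + 30 + 31 + 31 + 28 + 31 + 30 + 31 + 30 + 31 + 31 + 30 + 31 + 30 + 31 + 31 + 28 + 31 + 30 + 31 + 30 + 31 + 31 + 30 + 31 + 30 + 31 + 31 + 29 + 31 + 30 + 31 + 30 + 31 + 31 + 30 + 31 + 30 + 31 + 31 + 11 = 1465.
The subtraction is earlier − later, so the result is −1465 → -1465.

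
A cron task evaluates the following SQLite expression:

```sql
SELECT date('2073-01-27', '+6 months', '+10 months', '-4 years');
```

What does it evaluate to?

Adding +6 months to 2073-01-27 gives 2073-07-27.
Adding +10 months to 2073-07-27 gives 2074-05-27.
Adding -4 years to 2074-05-27 gives 2070-05-27.

2070-05-27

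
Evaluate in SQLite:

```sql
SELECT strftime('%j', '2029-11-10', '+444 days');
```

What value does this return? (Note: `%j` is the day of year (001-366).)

028

First apply '+444 days': 2029-11-10 → 2031-01-28.
Day-of-year for 2031-01-28: days since 2031-01-01 inclusive = 28, zero-padded to 028.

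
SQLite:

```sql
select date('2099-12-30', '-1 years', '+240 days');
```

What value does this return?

2099-08-27

Adding -1 year to 2099-12-30 gives 2098-12-30.
Applying '+240 days' to 2098-12-30: counting 240 days forward gives 2099-08-27.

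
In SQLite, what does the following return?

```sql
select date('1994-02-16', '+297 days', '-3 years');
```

1991-12-10

Applying '+297 days' to 1994-02-16: counting 297 days forward gives 1994-12-10.
Adding -3 years to 1994-12-10 gives 1991-12-10.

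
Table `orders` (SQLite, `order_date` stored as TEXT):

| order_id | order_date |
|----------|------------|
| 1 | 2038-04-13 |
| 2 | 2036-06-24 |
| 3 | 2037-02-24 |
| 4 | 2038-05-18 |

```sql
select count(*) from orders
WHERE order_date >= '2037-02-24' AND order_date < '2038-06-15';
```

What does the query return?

3

Rows in [2037-02-24, 2038-06-15): 2038-04-13, 2037-02-24, 2038-05-18 → 3 rows.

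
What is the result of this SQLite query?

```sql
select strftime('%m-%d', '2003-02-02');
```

`%m-%d` extracts the month-day: 02-02.

02-02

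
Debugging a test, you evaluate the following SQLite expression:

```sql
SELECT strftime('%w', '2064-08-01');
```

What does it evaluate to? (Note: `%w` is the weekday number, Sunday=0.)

2064-08-01 is a Friday; with Sunday=0 that is 5.

5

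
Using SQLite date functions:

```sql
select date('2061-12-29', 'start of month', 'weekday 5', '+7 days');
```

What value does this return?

2061-12-09

`start of month` rewinds 2061-12-29 to 2061-12-01.
`weekday 5` advances to the next Friday; 2061-12-01 is a Thursday, so it moves forward to 2061-12-02.
Advancing 7 more days within December lands on 2061-12-09.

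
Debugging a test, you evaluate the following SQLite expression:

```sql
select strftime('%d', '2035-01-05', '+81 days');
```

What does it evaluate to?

27

First apply '+81 days': 2035-01-05 → 2035-03-27.
`%d` extracts the 2-digit day of month: 27.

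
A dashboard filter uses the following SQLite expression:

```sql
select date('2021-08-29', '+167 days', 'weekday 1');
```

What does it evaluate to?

2022-02-14

Applying '+167 days' to 2021-08-29: counting 167 days forward gives 2022-02-12.
`weekday 1` advances to the next Monday; 2022-02-12 is a Saturday, so it moves forward to 2022-02-14.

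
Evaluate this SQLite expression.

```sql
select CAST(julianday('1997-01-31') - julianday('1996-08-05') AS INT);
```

26 days remain in August 1996 after the 5th (31 − 5).
September 1996: 30 days.
October 1996: 31 days.
November 1996: 30 days.
December 1996: 31 days.
Then 31 days into January 1997.
Total: 26 + 30 + 31 + 30 + 31 + 31 = 179.

179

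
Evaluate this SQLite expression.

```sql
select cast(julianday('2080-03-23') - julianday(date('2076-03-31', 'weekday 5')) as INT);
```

1450

`weekday 5` advances to the next Friday; 2076-03-31 is a Tuesday, so it moves forward to 2076-04-03.
27 days remain in April 2076 after the 3rd (30 − 3).
Full months from May 2076 through February 2080 contribute their day counts.
Then 23 days into March 2080.
Total: 27 + 31 + 30 + 31 + 31 + 30 + 31 + 30 + 31 + 31 + 28 + 31 + 30 + 31 + 30 + 31 + 31 + 30 + 31 + 30 + 31 + 31 + 28 + 31 + 30 + 31 + 30 + 31 + 31 + 30 + 31 + 30 + 31 + 31 + 28 + 31 + 30 + 31 + 30 + 31 + 31 + 30 + 31 + 30 + 31 + 31 + 29 + 23 = 1450.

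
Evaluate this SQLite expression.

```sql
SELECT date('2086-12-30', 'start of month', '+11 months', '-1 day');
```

`start of month` rewinds 2086-12-30 to 2086-12-01.
Adding +11 months to 2086-12-01 gives 2087-11-01.
Going back 1 day from 2087-11-01 reaches 2087-10-31 (last day of October, 31 days).

2087-10-31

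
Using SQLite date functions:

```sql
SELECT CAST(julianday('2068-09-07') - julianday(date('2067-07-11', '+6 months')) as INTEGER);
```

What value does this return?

240

Adding +6 months to 2067-07-11 gives 2068-01-11.
20 days remain in January 2068 after the 11th (31 − 11).
Full months from February 2068 through August 2068 contribute their day counts.
Then 7 days into September 2068.
Total: 20 + 29 + 31 + 30 + 31 + 30 + 31 + 31 + 7 = 240.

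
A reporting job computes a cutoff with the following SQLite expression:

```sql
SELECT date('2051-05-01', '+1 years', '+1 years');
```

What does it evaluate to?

Adding +1 year to 2051-05-01 gives 2052-05-01.
Adding +1 year to 2052-05-01 gives 2053-05-01.

2053-05-01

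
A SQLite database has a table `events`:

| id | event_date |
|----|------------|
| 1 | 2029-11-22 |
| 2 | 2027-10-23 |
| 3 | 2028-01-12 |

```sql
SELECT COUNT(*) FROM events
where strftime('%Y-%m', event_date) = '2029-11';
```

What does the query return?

Rows with year-month 2029-11: 2029-11-22 → 1.

1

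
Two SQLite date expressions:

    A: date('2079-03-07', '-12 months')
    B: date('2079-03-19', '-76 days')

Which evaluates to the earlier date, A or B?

A

A = 2078-03-07.
B = 2079-01-02.
A is earlier.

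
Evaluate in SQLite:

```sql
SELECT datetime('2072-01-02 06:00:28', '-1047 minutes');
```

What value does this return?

2072-01-01 12:33:28

1047 minutes = 17h 27m; -1047 minutes from 2072-01-02 06:00:28 is 2072-01-01 12:33:28 (crosses midnight).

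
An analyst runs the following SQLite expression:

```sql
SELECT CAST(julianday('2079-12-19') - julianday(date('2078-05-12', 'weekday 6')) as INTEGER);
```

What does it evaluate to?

`weekday 6` advances to the next Saturday; 2078-05-12 is a Thursday, so it moves forward to 2078-05-14.
17 days remain in May 2078 after the 14th (31 − 14).
Full months from June 2078 through November 2079 contribute their day counts.
Then 19 days into December 2079.
Total: 17 + 30 + 31 + 31 + 30 + 31 + 30 + 31 + 31 + 28 + 31 + 30 + 31 + 30 + 31 + 31 + 30 + 31 + 30 + 19 = 584.

584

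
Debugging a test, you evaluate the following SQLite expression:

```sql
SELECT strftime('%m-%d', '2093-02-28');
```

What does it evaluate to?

02-28

`%m-%d` extracts the month-day: 02-28.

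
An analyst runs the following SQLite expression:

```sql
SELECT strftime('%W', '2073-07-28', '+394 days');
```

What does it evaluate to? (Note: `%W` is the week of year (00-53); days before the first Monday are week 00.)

First apply '+394 days': 2073-07-28 → 2074-08-26.
2074-08-26 is a Sunday. SQLite's %W counts Mondays since the year started; the result is 34.

34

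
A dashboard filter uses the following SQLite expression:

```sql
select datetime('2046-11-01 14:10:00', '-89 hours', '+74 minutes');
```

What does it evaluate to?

2046-10-28 22:24:00

-89 hours from 2046-11-01 14:10:00 is 2046-10-28 21:10:00 (crosses midnight).
74 minutes = 1h 14m; +74 minutes from 2046-10-28 21:10:00 is 2046-10-28 22:24:00.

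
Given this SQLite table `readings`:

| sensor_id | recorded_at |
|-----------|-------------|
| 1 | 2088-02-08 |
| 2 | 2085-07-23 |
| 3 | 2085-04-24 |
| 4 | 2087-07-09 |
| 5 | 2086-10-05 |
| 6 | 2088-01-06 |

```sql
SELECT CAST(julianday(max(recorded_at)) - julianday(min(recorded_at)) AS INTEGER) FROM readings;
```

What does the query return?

MIN = 2085-04-24, MAX = 2088-02-08.
6 days remain in April 2085 after the 24th (30 − 24).
Full months from May 2085 through January 2088 contribute their day counts.
Then 8 days into February 2088.
Total: 6 + 31 + 30 + 31 + 31 + 30 + 31 + 30 + 31 + 31 + 28 + 31 + 30 + 31 + 30 + 31 + 31 + 30 + 31 + 30 + 31 + 31 + 28 + 31 + 30 + 31 + 30 + 31 + 31 + 30 + 31 + 30 + 31 + 31 + 8 = 1020.

1020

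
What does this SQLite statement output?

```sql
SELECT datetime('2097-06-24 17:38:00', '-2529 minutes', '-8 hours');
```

2529 minutes = 42h 9m; -2529 minutes from 2097-06-24 17:38:00 is 2097-06-22 23:29:00 (crosses midnight).
-8 hours from 2097-06-22 23:29:00 is 2097-06-22 15:29:00.

2097-06-22 15:29:00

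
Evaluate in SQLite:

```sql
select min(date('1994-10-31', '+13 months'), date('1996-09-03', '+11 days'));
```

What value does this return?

1995-12-01

date('1994-10-31', '+13 months') → 1995-12-01.
date('1996-09-03', '+11 days') → 1996-09-14.
Earlier of the two is 1995-12-01.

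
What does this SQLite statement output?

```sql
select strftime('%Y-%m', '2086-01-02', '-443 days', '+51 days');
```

First apply '-443 days', '+51 days': 2086-01-02 → 2084-12-06.
`%Y-%m` extracts the year-month: 2084-12.

2084-12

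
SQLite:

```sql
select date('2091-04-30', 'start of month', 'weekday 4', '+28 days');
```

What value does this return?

`start of month` rewinds 2091-04-30 to 2091-04-01.
`weekday 4` advances to the next Thursday; 2091-04-01 is a Sunday, so it moves forward to 2091-04-05.
April 2091 has 30 days; 25 remain after the 5th, so 26 days reach 2091-05-01.
Advancing 2 more days within May lands on 2091-05-03.

2091-05-03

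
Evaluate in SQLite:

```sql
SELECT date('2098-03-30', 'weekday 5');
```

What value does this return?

`weekday 5` advances to the next Friday; 2098-03-30 is a Sunday, so it moves forward to 2098-04-04.

2098-04-04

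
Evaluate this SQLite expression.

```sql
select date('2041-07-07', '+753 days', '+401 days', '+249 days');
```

2045-05-10

Applying '+753 days' to 2041-07-07: counting 753 days forward gives 2043-07-30.
Applying '+401 days' to 2043-07-30: counting 401 days forward gives 2044-09-03.
Applying '+249 days' to 2044-09-03: counting 249 days forward gives 2045-05-10.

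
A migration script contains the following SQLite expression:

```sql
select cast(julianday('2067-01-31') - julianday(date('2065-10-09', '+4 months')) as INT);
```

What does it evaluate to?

Adding +4 months to 2065-10-09 gives 2066-02-09.
19 days remain in February 2066 after the 9th (28 − 9).
Full months from March 2066 through December 2066 contribute their day counts.
Then 31 days into January 2067.
Total: 19 + 31 + 30 + 31 + 30 + 31 + 31 + 30 + 31 + 30 + 31 + 31 = 356.

356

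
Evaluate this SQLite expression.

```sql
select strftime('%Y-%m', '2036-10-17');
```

2036-10

`%Y-%m` extracts the year-month: 2036-10.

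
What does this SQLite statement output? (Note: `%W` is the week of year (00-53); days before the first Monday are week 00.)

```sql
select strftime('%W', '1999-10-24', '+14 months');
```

First apply '+14 months': 1999-10-24 → 2000-12-24.
2000-12-24 is a Sunday. SQLite's %W counts Mondays since the year started; the result is 51.

51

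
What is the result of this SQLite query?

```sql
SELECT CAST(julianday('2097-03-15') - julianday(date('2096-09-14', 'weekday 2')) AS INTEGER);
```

178

`weekday 2` advances to the next Tuesday; 2096-09-14 is a Friday, so it moves forward to 2096-09-18.
12 days remain in September 2096 after the 18th (30 − 18).
October 2096: 31 days.
November 2096: 30 days.
December 2096: 31 days.
January 2097: 31 days.
February 2097: 28 days.
Then 15 days into March 2097.
Total: 12 + 31 + 30 + 31 + 31 + 28 + 15 = 178.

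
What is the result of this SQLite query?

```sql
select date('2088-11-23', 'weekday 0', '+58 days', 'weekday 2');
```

2089-01-25

`weekday 0` advances to the next Sunday; 2088-11-23 is a Tuesday, so it moves forward to 2088-11-28.
Applying '+58 days' to 2088-11-28: counting 58 days forward gives 2089-01-25.
`weekday 2` advances to the next Tuesday; 2089-01-25 is already a Tuesday, so it stays at 2089-01-25.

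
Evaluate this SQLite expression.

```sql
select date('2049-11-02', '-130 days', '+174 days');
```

Applying '-130 days' to 2049-11-02: counting 130 days back gives 2049-06-25.
Applying '+174 days' to 2049-06-25: counting 174 days forward gives 2049-12-16.

2049-12-16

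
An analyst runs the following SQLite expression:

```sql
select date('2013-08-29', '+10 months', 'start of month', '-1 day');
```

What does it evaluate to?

2014-05-31

Adding +10 months to 2013-08-29 gives 2014-06-29.
`start of month` rewinds 2014-06-29 to 2014-06-01.
Going back 1 day from 2014-06-01 reaches 2014-05-31 (last day of May, 31 days).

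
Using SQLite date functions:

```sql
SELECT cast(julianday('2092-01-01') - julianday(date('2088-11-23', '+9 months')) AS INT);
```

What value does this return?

Adding +9 months to 2088-11-23 gives 2089-08-23.
8 days remain in August 2089 after the 23rd (31 − 23).
Full months from September 2089 through December 2091 contribute their day counts.
Then 1 day into January 2092.
Total: 8 + 30 + 31 + 30 + 31 + 31 + 28 + 31 + 30 + 31 + 30 + 31 + 31 + 30 + 31 + 30 + 31 + 31 + 28 + 31 + 30 + 31 + 30 + 31 + 31 + 30 + 31 + 30 + 31 + 1 = 861.

861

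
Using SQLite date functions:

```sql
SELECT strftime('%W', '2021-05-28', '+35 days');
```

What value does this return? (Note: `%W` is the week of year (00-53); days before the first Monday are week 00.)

First apply '+35 days': 2021-05-28 → 2021-07-02.
2021-07-02 is a Friday. SQLite's %W counts Mondays since the year started; the result is 26.

26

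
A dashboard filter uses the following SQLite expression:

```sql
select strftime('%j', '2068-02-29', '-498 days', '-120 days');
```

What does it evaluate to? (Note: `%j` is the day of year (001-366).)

First apply '-498 days', '-120 days': 2068-02-29 → 2066-06-21.
Day-of-year for 2066-06-21: days since 2066-01-01 inclusive = 172, zero-padded to 172.

172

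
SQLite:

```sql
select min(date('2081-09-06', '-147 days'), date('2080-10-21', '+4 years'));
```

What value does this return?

date('2081-09-06', '-147 days') → 2081-04-12.
date('2080-10-21', '+4 years') → 2084-10-21.
Earlier of the two is 2081-04-12.

2081-04-12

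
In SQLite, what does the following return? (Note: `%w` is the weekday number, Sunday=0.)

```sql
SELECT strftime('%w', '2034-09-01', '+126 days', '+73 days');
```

First apply '+126 days', '+73 days': 2034-09-01 → 2035-03-19.
2035-03-19 is a Monday; with Sunday=0 that is 1.

1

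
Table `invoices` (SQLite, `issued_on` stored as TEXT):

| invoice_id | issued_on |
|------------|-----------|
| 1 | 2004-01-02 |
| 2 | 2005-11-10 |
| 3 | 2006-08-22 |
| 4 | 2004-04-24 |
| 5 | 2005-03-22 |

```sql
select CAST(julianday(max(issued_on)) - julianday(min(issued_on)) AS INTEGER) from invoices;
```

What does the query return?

MIN = 2004-01-02, MAX = 2006-08-22.
29 days remain in January 2004 after the 2nd (31 − 2).
Full months from February 2004 through July 2006 contribute their day counts.
Then 22 days into August 2006.
Total: 29 + 29 + 31 + 30 + 31 + 30 + 31 + 31 + 30 + 31 + 30 + 31 + 31 + 28 + 31 + 30 + 31 + 30 + 31 + 31 + 30 + 31 + 30 + 31 + 31 + 28 + 31 + 30 + 31 + 30 + 31 + 22 = 963.

963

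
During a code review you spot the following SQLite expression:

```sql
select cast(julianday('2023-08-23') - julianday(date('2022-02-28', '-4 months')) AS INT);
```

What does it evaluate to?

Adding -4 months to 2022-02-28 gives 2021-10-28.
3 days remain in October 2021 after the 28th (31 − 28).
Full months from November 2021 through July 2023 contribute their day counts.
Then 23 days into August 2023.
Total: 3 + 30 + 31 + 31 + 28 + 31 + 30 + 31 + 30 + 31 + 31 + 30 + 31 + 30 + 31 + 31 + 28 + 31 + 30 + 31 + 30 + 31 + 23 = 664.

664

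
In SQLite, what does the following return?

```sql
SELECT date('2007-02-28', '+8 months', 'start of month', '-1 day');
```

2007-09-30

Adding +8 months to 2007-02-28 gives 2007-10-28.
`start of month` rewinds 2007-10-28 to 2007-10-01.
Going back 1 day from 2007-10-01 reaches 2007-09-30 (last day of September, 30 days).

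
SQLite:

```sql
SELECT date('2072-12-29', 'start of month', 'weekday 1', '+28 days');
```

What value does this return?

2073-01-02

`start of month` rewinds 2072-12-29 to 2072-12-01.
`weekday 1` advances to the next Monday; 2072-12-01 is a Thursday, so it moves forward to 2072-12-05.
December 2072 has 31 days; 26 remain after the 5th, so 27 days reach 2073-01-01.
Advancing 1 more day within January lands on 2073-01-02.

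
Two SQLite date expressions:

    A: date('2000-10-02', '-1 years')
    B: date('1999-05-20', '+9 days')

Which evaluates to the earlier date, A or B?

A = 1999-10-02.
B = 1999-05-29.
B is earlier.

B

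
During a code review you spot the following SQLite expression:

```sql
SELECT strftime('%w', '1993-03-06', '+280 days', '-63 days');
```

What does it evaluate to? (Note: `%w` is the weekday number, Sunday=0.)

6

First apply '+280 days', '-63 days': 1993-03-06 → 1993-10-09.
1993-10-09 is a Saturday; with Sunday=0 that is 6.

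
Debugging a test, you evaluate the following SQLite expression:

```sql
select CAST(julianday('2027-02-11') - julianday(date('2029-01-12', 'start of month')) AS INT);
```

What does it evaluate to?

`start of month` rewinds 2029-01-12 to 2029-01-01.
17 days remain in February 2027 after the 11th (28 − 11).
Full months from March 2027 through December 2028 contribute their day counts.
Then 1 day into January 2029.
Total: 17 + 31 + 30 + 31 + 30 + 31 + 31 + 30 + 31 + 30 + 31 + 31 + 29 + 31 + 30 + 31 + 30 + 31 + 31 + 30 + 31 + 30 + 31 + 1 = 690.
The subtraction is earlier − later, so the result is −690 → -690.

-690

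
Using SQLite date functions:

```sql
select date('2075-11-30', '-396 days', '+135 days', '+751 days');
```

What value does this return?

Applying '-396 days' to 2075-11-30: counting 396 days back gives 2074-10-30.
Applying '+135 days' to 2074-10-30: counting 135 days forward gives 2075-03-14.
Applying '+751 days' to 2075-03-14: counting 751 days forward gives 2077-04-03.

2077-04-03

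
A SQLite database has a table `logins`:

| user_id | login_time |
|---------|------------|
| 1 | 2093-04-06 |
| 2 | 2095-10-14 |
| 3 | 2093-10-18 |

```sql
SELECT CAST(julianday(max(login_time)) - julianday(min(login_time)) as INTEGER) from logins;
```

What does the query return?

921

MIN = 2093-04-06, MAX = 2095-10-14.
24 days remain in April 2093 after the 6th (30 − 6).
Full months from May 2093 through September 2095 contribute their day counts.
Then 14 days into October 2095.
Total: 24 + 31 + 30 + 31 + 31 + 30 + 31 + 30 + 31 + 31 + 28 + 31 + 30 + 31 + 30 + 31 + 31 + 30 + 31 + 30 + 31 + 31 + 28 + 31 + 30 + 31 + 30 + 31 + 31 + 30 + 14 = 921.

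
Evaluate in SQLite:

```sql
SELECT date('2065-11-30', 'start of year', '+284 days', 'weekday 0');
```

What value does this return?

2065-10-18

`start of year` rewinds 2065-11-30 to 2065-01-01.
Applying '+284 days' to 2065-01-01: counting 284 days forward gives 2065-10-12.
`weekday 0` advances to the next Sunday; 2065-10-12 is a Monday, so it moves forward to 2065-10-18.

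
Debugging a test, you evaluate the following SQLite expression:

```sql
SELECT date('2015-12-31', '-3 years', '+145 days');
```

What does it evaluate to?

2013-05-25

Adding -3 years to 2015-12-31 gives 2012-12-31.
Applying '+145 days' to 2012-12-31: counting 145 days forward gives 2013-05-25.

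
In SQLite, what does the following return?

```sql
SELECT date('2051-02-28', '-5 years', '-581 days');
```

Adding -5 years to 2051-02-28 gives 2046-02-28.
Applying '-581 days' to 2046-02-28: counting 581 days back gives 2044-07-27.

2044-07-27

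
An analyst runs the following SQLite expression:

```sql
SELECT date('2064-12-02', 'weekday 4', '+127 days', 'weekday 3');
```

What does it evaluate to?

`weekday 4` advances to the next Thursday; 2064-12-02 is a Tuesday, so it moves forward to 2064-12-04.
Applying '+127 days' to 2064-12-04: counting 127 days forward gives 2065-04-10.
`weekday 3` advances to the next Wednesday; 2065-04-10 is a Friday, so it moves forward to 2065-04-15.

2065-04-15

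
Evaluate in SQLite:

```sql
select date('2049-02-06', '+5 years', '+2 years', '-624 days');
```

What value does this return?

Adding +5 years to 2049-02-06 gives 2054-02-06.
Adding +2 years to 2054-02-06 gives 2056-02-06.
Applying '-624 days' to 2056-02-06: counting 624 days back gives 2054-05-23.

2054-05-23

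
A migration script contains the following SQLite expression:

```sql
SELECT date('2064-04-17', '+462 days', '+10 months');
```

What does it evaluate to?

2066-05-23

Applying '+462 days' to 2064-04-17: counting 462 days forward gives 2065-07-23.
Adding +10 months to 2065-07-23 gives 2066-05-23.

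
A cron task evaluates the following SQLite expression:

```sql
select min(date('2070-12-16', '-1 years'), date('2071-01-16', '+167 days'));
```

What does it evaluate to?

date('2070-12-16', '-1 years') → 2069-12-16.
date('2071-01-16', '+167 days') → 2071-07-02.
Earlier of the two is 2069-12-16.

2069-12-16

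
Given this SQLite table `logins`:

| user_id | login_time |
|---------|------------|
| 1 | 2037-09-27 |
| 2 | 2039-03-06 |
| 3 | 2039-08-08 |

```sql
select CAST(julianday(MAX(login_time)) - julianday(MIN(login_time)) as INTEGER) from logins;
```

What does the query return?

MIN = 2037-09-27, MAX = 2039-08-08.
3 days remain in September 2037 after the 27th (30 − 27).
Full months from October 2037 through July 2039 contribute their day counts.
Then 8 days into August 2039.
Total: 3 + 31 + 30 + 31 + 31 + 28 + 31 + 30 + 31 + 30 + 31 + 31 + 30 + 31 + 30 + 31 + 31 + 28 + 31 + 30 + 31 + 30 + 31 + 8 = 680.

680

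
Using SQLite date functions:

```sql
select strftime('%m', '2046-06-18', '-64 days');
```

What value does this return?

04

First apply '-64 days': 2046-06-18 → 2046-04-15.
`%m` extracts the 2-digit month (01-12): 04.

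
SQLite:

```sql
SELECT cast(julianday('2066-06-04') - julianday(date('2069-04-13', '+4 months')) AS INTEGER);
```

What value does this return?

-1166

Adding +4 months to 2069-04-13 gives 2069-08-13.
26 days remain in June 2066 after the 4th (30 − 4).
Full months from July 2066 through July 2069 contribute their day counts.
Then 13 days into August 2069.
Total: 26 + 31 + 31 + 30 + 31 + 30 + 31 + 31 + 28 + 31 + 30 + 31 + 30 + 31 + 31 + 30 + 31 + 30 + 31 + 31 + 29 + 31 + 30 + 31 + 30 + 31 + 31 + 30 + 31 + 30 + 31 + 31 + 28 + 31 + 30 + 31 + 30 + 31 + 13 = 1166.
The subtraction is earlier − later, so the result is −1166 → -1166.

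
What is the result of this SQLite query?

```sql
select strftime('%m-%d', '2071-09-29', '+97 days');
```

01-04

First apply '+97 days': 2071-09-29 → 2072-01-04.
`%m-%d` extracts the month-day: 01-04.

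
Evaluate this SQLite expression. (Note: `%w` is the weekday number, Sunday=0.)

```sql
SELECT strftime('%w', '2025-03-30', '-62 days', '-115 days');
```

First apply '-62 days', '-115 days': 2025-03-30 → 2024-10-04.
2024-10-04 is a Friday; with Sunday=0 that is 5.

5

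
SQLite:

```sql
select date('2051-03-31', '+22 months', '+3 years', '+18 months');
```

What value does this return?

2057-07-31

Adding +22 months to 2051-03-31 gives 2053-01-31.
Adding +3 years to 2053-01-31 gives 2056-01-31.
Adding +18 months to 2056-01-31 gives 2057-07-31.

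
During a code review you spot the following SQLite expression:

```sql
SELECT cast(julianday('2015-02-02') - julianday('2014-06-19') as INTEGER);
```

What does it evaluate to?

11 days remain in June 2014 after the 19th (30 − 19).
Full months from July 2014 through January 2015 contribute their day counts.
Then 2 days into February 2015.
Total: 11 + 31 + 31 + 30 + 31 + 30 + 31 + 31 + 2 = 228.

228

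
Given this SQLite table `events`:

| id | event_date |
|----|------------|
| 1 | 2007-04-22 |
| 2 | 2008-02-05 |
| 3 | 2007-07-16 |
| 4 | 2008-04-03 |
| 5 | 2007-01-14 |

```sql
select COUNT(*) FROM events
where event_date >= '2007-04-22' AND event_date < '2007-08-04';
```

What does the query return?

Rows in [2007-04-22, 2007-08-04): 2007-04-22, 2007-07-16 → 2 rows.

2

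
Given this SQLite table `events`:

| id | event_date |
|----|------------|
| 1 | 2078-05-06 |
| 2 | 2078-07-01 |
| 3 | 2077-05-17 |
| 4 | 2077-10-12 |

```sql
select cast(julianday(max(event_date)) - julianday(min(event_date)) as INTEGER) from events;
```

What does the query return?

MIN = 2077-05-17, MAX = 2078-07-01.
14 days remain in May 2077 after the 17th (31 − 17).
Full months from June 2077 through June 2078 contribute their day counts.
Then 1 day into July 2078.
Total: 14 + 30 + 31 + 31 + 30 + 31 + 30 + 31 + 31 + 28 + 31 + 30 + 31 + 30 + 1 = 410.

410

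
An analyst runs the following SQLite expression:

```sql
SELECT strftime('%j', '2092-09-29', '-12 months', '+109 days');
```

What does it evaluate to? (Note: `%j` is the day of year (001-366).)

016

First apply '-12 months', '+109 days': 2092-09-29 → 2092-01-16.
Day-of-year for 2092-01-16: days since 2092-01-01 inclusive = 16, zero-padded to 016.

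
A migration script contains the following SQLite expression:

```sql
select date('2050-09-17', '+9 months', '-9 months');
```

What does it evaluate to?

Adding +9 months to 2050-09-17 gives 2051-06-17.
Adding -9 months to 2051-06-17 gives 2050-09-17.

2050-09-17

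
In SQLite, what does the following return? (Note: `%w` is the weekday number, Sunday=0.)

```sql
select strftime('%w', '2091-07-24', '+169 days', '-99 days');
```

First apply '+169 days', '-99 days': 2091-07-24 → 2091-10-02.
2091-10-02 is a Tuesday; with Sunday=0 that is 2.

2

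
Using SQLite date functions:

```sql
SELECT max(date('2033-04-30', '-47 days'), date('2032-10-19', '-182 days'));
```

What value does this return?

2033-03-14

date('2033-04-30', '-47 days') → 2033-03-14.
date('2032-10-19', '-182 days') → 2032-04-20.
Later of the two is 2033-03-14.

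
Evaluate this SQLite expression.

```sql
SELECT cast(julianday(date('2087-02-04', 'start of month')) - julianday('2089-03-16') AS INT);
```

-774

`start of month` rewinds 2087-02-04 to 2087-02-01.
27 days remain in February 2087 after the 1st (28 − 1).
Full months from March 2087 through February 2089 contribute their day counts.
Then 16 days into March 2089.
Total: 27 + 31 + 30 + 31 + 30 + 31 + 31 + 30 + 31 + 30 + 31 + 31 + 29 + 31 + 30 + 31 + 30 + 31 + 31 + 30 + 31 + 30 + 31 + 31 + 28 + 16 = 774.
The subtraction is earlier − later, so the result is −774 → -774.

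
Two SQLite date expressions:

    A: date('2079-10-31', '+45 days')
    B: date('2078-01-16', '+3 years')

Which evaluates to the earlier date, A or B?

A

A = 2079-12-15.
B = 2081-01-16.
A is earlier.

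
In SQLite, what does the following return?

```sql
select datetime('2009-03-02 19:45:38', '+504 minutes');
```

2009-03-03 04:09:38

504 minutes = 8h 24m; +504 minutes from 2009-03-02 19:45:38 is 2009-03-03 04:09:38 (crosses midnight).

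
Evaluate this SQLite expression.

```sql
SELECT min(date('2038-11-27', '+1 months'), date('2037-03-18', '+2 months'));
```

2037-05-18

date('2038-11-27', '+1 months') → 2038-12-27.
date('2037-03-18', '+2 months') → 2037-05-18.
Earlier of the two is 2037-05-18.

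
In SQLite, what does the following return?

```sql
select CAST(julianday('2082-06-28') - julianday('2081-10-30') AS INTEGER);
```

1 day remains in October 2081 after the 30th (31 − 30).
Full months from November 2081 through May 2082 contribute their day counts.
Then 28 days into June 2082.
Total: 1 + 30 + 31 + 31 + 28 + 31 + 30 + 31 + 28 = 241.

241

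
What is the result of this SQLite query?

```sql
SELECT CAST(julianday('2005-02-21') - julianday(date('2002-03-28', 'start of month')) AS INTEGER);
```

1088

`start of month` rewinds 2002-03-28 to 2002-03-01.
30 days remain in March 2002 after the 1st (31 − 1).
Full months from April 2002 through January 2005 contribute their day counts.
Then 21 days into February 2005.
Total: 30 + 30 + 31 + 30 + 31 + 31 + 30 + 31 + 30 + 31 + 31 + 28 + 31 + 30 + 31 + 30 + 31 + 31 + 30 + 31 + 30 + 31 + 31 + 29 + 31 + 30 + 31 + 30 + 31 + 31 + 30 + 31 + 30 + 31 + 31 + 21 = 1088.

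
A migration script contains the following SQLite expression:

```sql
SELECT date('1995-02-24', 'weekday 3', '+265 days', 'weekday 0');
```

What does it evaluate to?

`weekday 3` advances to the next Wednesday; 1995-02-24 is a Friday, so it moves forward to 1995-03-01.
Applying '+265 days' to 1995-03-01: counting 265 days forward gives 1995-11-21.
`weekday 0` advances to the next Sunday; 1995-11-21 is a Tuesday, so it moves forward to 1995-11-26.

1995-11-26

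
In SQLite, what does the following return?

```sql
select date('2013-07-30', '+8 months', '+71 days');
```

Adding +8 months to 2013-07-30 gives 2014-03-30.
Applying '+71 days' to 2014-03-30: counting 71 days forward gives 2014-06-09.

2014-06-09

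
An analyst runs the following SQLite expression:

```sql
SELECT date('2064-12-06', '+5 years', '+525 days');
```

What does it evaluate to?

Adding +5 years to 2064-12-06 gives 2069-12-06.
Applying '+525 days' to 2069-12-06: counting 525 days forward gives 2071-05-15.

2071-05-15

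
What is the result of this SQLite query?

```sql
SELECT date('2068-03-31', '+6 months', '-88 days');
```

Adding +6 months to 2068-03-31 targets 2068-09-31. September 2068 has only 30 days, so SQLite normalizes the 1-day overflow forward to 2068-10-01.
Applying '-88 days' to 2068-10-01: counting 88 days back gives 2068-07-05.

2068-07-05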